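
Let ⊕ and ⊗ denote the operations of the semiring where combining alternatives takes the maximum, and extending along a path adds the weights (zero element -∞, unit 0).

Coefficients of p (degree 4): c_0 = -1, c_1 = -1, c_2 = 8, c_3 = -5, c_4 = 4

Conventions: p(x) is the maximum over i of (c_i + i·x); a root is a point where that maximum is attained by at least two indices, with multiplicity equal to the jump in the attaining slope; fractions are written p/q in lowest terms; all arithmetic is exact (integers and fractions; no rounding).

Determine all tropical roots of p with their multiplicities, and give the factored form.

hull edge (i=0, c=-1) to (i=2, c=8): slope 9/2, span 2
hull edge (i=2, c=8) to (i=4, c=4): slope -2, span 2
Factored form: p(x) = 4 ⊗ (x ⊕ (-9/2)) ⊗ (x ⊕ (-9/2)) ⊗ (x ⊕ 2) ⊗ (x ⊕ 2)
Answer: roots = -9/2 (mult 2), 2 (mult 2)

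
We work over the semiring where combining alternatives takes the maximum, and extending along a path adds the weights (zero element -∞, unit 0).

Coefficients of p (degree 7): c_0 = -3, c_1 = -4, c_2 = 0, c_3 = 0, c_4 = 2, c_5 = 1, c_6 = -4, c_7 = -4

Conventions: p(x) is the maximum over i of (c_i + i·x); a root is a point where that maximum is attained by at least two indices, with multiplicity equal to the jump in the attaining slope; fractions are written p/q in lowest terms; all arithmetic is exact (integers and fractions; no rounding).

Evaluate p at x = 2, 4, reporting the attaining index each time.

p(2) = max(-3+0·2=-3, -4+1·2=-2, 0+2·2=4, 0+3·2=6, 2+4·2=10, 1+5·2=11, -4+6·2=8, -4+7·2=10) = 11 (attained by i=5)
p(4) = max(-3+0·4=-3, -4+1·4=0, 0+2·4=8, 0+3·4=12, 2+4·4=18, 1+5·4=21, -4+6·4=20, -4+7·4=24) = 24 (attained by i=7)
Answer: p(2) = 11; p(4) = 24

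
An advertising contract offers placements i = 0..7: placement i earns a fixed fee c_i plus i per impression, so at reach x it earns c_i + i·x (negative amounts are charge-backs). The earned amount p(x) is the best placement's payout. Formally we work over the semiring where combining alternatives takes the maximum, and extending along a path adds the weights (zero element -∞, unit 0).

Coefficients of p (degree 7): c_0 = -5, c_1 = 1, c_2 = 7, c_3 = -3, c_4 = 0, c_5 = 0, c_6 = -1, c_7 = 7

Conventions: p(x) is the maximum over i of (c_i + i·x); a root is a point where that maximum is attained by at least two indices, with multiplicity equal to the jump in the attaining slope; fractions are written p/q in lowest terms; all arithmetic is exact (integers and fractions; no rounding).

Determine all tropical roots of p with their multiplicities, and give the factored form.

hull edge (i=0, c=-5) to (i=2, c=7): slope 6, span 2
hull edge (i=2, c=7) to (i=7, c=7): slope 0, span 5
Factored form: p(x) = 7 ⊗ (x ⊕ (-6)) ⊗ (x ⊕ (-6)) ⊗ (x ⊕ 0) ⊗ (x ⊕ 0) ⊗ (x ⊕ 0) ⊗ (x ⊕ 0) ⊗ (x ⊕ 0)
Answer: roots = -6 (mult 2), 0 (mult 5)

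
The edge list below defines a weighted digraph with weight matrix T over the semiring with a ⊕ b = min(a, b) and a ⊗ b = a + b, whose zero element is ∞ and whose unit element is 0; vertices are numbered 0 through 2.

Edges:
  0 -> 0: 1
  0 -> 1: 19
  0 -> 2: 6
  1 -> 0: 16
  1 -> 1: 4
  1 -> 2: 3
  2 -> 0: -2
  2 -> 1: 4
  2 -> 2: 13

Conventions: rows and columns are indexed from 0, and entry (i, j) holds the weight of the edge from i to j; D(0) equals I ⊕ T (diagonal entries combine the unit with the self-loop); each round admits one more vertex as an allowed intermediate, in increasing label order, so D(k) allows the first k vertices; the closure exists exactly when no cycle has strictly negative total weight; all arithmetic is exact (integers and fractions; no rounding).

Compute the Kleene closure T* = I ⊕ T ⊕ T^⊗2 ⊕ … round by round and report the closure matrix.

D(0):
  [0, 19, 6]
  [16, 0, 3]
  [-2, 4, 0]
D(1):
  [0, 19, 6]
  [16, 0, 3]
  [-2, 4, 0]
D(2):
  [0, 19, 6]
  [16, 0, 3]
  [-2, 4, 0]
D(3):
  [0, 10, 6]
  [1, 0, 3]
  [-2, 4, 0]
Answer: T* = [[0, 10, 6], [1, 0, 3], [-2, 4, 0]]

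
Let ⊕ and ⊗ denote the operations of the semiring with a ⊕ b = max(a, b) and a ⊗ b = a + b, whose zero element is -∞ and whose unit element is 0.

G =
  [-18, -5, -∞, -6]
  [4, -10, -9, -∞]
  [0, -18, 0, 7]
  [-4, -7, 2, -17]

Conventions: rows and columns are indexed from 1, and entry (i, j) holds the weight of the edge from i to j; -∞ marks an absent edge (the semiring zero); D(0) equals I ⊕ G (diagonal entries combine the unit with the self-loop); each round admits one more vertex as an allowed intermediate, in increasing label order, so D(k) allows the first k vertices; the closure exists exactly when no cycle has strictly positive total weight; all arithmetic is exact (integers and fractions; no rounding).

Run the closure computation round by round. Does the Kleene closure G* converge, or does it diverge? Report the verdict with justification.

D(0):
  [0, -5, -∞, -6]
  [4, 0, -9, -∞]
  [0, -18, 0, 7]
  [-4, -7, 2, 0]
D(1):
  [0, -5, -∞, -6]
  [4, 0, -9, -2]
  [0, -5, 0, 7]
  [-4, -7, 2, 0]
D(2):
  [0, -5, -14, -6]
  [4, 0, -9, -2]
  [0, -5, 0, 7]
  [-3, -7, 2, 0]
Detection: at round 3, diagonal entry (4, 4) turns strictly positive.
Key observation: the cycle 4->3->4 has total weight 2 + 7, which is strictly positive.
Answer: DIVERGES — positive cycle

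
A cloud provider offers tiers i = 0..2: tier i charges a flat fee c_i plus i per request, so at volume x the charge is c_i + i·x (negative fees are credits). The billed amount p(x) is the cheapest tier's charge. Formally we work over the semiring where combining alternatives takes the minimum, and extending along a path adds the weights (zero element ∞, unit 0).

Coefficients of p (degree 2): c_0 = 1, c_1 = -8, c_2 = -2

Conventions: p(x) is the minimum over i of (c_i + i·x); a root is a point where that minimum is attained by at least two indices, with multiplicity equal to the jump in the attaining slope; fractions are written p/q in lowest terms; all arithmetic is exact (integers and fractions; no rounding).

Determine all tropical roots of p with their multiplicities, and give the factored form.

hull edge (i=0, c=1) to (i=1, c=-8): slope -9, span 1
hull edge (i=1, c=-8) to (i=2, c=-2): slope 6, span 1
Factored form: p(x) = -2 ⊗ (x ⊕ (-6)) ⊗ (x ⊕ 9)
Answer: roots = -6 (mult 1), 9 (mult 1)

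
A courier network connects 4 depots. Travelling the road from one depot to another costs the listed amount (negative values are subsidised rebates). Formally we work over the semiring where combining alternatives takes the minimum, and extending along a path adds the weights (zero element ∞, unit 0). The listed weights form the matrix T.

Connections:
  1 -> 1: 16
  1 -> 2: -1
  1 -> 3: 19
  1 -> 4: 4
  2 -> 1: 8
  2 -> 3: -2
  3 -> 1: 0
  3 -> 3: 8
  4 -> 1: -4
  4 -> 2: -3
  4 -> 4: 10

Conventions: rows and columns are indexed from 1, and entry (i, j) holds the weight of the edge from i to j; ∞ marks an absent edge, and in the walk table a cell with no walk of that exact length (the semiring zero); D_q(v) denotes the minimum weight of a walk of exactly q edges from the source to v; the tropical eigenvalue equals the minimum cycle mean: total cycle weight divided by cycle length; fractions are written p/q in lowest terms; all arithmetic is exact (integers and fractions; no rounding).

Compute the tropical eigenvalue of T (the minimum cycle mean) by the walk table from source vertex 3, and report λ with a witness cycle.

q=0: [∞, ∞, 0, ∞]
q=1: [0, ∞, 8, ∞]
q=2: [8, -1, 16, 4]
q=3: [0, 1, -3, 12]
q=4: [-3, -1, -1, 4]
Optimal cycle mean attained by: cycle 1->2->3->1, total (-1) + (-2) + 0, length 3.
Answer: λ = -1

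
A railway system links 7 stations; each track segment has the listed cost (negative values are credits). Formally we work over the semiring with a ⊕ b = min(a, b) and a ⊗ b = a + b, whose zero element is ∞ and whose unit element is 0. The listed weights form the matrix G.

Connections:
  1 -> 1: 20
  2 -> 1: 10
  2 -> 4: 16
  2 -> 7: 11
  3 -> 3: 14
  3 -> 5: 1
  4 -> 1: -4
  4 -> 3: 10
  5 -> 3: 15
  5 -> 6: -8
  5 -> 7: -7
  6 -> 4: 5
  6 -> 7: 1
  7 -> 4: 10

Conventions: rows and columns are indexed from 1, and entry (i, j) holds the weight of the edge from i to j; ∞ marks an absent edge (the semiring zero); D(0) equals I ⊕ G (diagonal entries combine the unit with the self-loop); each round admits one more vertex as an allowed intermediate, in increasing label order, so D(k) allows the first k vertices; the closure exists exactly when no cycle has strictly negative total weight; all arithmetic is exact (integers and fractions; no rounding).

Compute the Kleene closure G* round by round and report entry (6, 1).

D(0):
  [0, ∞, ∞, ∞, ∞, ∞, ∞]
  [10, 0, ∞, 16, ∞, ∞, 11]
  [∞, ∞, 0, ∞, 1, ∞, ∞]
  [-4, ∞, 10, 0, ∞, ∞, ∞]
  [∞, ∞, 15, ∞, 0, -8, -7]
  [∞, ∞, ∞, 5, ∞, 0, 1]
  [∞, ∞, ∞, 10, ∞, ∞, 0]
D(1):
  [0, ∞, ∞, ∞, ∞, ∞, ∞]
  [10, 0, ∞, 16, ∞, ∞, 11]
  [∞, ∞, 0, ∞, 1, ∞, ∞]
  [-4, ∞, 10, 0, ∞, ∞, ∞]
  [∞, ∞, 15, ∞, 0, -8, -7]
  [∞, ∞, ∞, 5, ∞, 0, 1]
  [∞, ∞, ∞, 10, ∞, ∞, 0]
D(2):
  [0, ∞, ∞, ∞, ∞, ∞, ∞]
  [10, 0, ∞, 16, ∞, ∞, 11]
  [∞, ∞, 0, ∞, 1, ∞, ∞]
  [-4, ∞, 10, 0, ∞, ∞, ∞]
  [∞, ∞, 15, ∞, 0, -8, -7]
  [∞, ∞, ∞, 5, ∞, 0, 1]
  [∞, ∞, ∞, 10, ∞, ∞, 0]
D(3):
  [0, ∞, ∞, ∞, ∞, ∞, ∞]
  [10, 0, ∞, 16, ∞, ∞, 11]
  [∞, ∞, 0, ∞, 1, ∞, ∞]
  [-4, ∞, 10, 0, 11, ∞, ∞]
  [∞, ∞, 15, ∞, 0, -8, -7]
  [∞, ∞, ∞, 5, ∞, 0, 1]
  [∞, ∞, ∞, 10, ∞, ∞, 0]
D(4):
  [0, ∞, ∞, ∞, ∞, ∞, ∞]
  [10, 0, 26, 16, 27, ∞, 11]
  [∞, ∞, 0, ∞, 1, ∞, ∞]
  [-4, ∞, 10, 0, 11, ∞, ∞]
  [∞, ∞, 15, ∞, 0, -8, -7]
  [1, ∞, 15, 5, 16, 0, 1]
  [6, ∞, 20, 10, 21, ∞, 0]
D(5):
  [0, ∞, ∞, ∞, ∞, ∞, ∞]
  [10, 0, 26, 16, 27, 19, 11]
  [∞, ∞, 0, ∞, 1, -7, -6]
  [-4, ∞, 10, 0, 11, 3, 4]
  [∞, ∞, 15, ∞, 0, -8, -7]
  [1, ∞, 15, 5, 16, 0, 1]
  [6, ∞, 20, 10, 21, 13, 0]
D(6):
  [0, ∞, ∞, ∞, ∞, ∞, ∞]
  [10, 0, 26, 16, 27, 19, 11]
  [-6, ∞, 0, -2, 1, -7, -6]
  [-4, ∞, 10, 0, 11, 3, 4]
  [-7, ∞, 7, -3, 0, -8, -7]
  [1, ∞, 15, 5, 16, 0, 1]
  [6, ∞, 20, 10, 21, 13, 0]
D(7):
  [0, ∞, ∞, ∞, ∞, ∞, ∞]
  [10, 0, 26, 16, 27, 19, 11]
  [-6, ∞, 0, -2, 1, -7, -6]
  [-4, ∞, 10, 0, 11, 3, 4]
  [-7, ∞, 7, -3, 0, -8, -7]
  [1, ∞, 15, 5, 16, 0, 1]
  [6, ∞, 20, 10, 21, 13, 0]
Answer: G*[6][1] = 1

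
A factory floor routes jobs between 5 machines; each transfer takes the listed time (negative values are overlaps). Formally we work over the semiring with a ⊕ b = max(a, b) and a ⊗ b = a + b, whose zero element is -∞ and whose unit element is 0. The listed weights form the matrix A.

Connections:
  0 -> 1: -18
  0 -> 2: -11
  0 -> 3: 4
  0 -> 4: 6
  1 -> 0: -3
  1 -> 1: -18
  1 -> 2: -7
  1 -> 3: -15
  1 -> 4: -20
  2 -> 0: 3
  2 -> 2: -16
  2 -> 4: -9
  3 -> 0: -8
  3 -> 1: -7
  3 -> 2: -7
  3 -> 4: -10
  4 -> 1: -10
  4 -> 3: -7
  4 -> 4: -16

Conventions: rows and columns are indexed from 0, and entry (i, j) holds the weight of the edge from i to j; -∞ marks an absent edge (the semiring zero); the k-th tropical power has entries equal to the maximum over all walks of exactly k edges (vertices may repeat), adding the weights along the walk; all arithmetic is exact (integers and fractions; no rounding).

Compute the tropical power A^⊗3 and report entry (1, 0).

A^⊗2:
  [-4, -3, -3, -1, -6]
  [-4, -21, -14, 1, 3]
  [-13, -15, -8, 7, 9]
  [-4, -20, -14, -4, -2]
  [-13, -14, -14, -23, -17]
A^⊗3:
  [0, -8, -8, 0, 2]
  [-7, -6, -6, 0, 2]
  [-1, 0, 0, 2, -3]
  [-11, -11, -11, 0, 2]
  [-11, -27, -21, -9, -7]
Key observation: the optimum is the walk 1->0->3->0, with weight (-3) + 4 + (-8) = -7.
Optimal value attained by: walk 1->0->3->0.
Answer: (A^⊗3)[1][0] = -7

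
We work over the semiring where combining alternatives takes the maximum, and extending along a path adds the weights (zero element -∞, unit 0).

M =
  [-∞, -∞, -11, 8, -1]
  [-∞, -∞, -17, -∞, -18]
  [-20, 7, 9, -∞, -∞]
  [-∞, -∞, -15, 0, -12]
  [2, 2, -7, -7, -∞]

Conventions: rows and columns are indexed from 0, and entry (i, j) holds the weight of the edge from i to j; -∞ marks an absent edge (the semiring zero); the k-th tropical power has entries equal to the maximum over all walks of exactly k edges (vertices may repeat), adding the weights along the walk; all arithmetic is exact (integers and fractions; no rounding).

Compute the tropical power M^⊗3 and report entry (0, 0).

M^⊗2:
  [1, 1, -2, 8, -4]
  [-16, -10, -8, -25, -∞]
  [-11, 16, 18, -12, -11]
  [-10, -8, -6, 0, -12]
  [-27, 0, 2, 10, 1]
M^⊗3:
  [-2, 5, 7, 9, 0]
  [-28, -1, 1, -8, -17]
  [-2, 25, 27, -3, -2]
  [-10, 1, 3, 0, -11]
  [3, 9, 11, 10, -2]
Key observation: the optimum is the walk 0->3->4->0, with weight 8 + (-12) + 2 = -2.
Optimal value attained by: walk 0->3->4->0.
Answer: (M^⊗3)[0][0] = -2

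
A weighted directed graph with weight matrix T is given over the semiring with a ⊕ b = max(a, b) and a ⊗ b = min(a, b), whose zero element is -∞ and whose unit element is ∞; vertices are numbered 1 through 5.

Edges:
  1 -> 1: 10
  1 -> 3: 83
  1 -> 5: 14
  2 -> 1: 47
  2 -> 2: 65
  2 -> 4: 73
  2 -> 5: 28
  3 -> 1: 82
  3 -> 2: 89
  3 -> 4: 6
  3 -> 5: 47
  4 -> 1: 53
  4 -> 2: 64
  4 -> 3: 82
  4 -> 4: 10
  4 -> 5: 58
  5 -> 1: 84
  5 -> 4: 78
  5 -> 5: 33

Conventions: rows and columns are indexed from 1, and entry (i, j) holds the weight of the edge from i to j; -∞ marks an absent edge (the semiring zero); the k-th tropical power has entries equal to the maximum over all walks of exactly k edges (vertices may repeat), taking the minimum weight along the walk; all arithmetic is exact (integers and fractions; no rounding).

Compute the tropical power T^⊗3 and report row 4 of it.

T^⊗2:
  [82, 83, 10, 14, 47]
  [53, 65, 73, 65, 58]
  [47, 65, 82, 73, 33]
  [82, 82, 53, 64, 47]
  [53, 64, 83, 33, 58]
T^⊗3:
  [47, 65, 82, 73, 33]
  [73, 73, 65, 65, 58]
  [82, 82, 73, 65, 58]
  [53, 65, 82, 73, 58]
  [82, 83, 53, 64, 47]
Answer: row 4 of T^⊗3 = [53, 65, 82, 73, 58]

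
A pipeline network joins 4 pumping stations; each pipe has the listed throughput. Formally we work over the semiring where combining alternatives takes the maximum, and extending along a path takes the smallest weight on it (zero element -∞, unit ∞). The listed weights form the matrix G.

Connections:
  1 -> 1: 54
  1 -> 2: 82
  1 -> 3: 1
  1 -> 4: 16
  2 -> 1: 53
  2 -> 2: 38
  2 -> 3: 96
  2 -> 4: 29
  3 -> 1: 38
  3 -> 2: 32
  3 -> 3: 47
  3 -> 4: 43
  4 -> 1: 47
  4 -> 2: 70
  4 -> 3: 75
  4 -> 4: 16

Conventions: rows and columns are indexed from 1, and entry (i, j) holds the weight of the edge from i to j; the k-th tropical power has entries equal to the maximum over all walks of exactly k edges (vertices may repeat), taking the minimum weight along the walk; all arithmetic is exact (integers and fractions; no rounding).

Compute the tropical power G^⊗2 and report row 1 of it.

G^⊗2:
  [54, 54, 82, 29]
  [53, 53, 47, 43]
  [43, 43, 47, 43]
  [53, 47, 70, 43]
Answer: row 1 of G^⊗2 = [54, 54, 82, 29]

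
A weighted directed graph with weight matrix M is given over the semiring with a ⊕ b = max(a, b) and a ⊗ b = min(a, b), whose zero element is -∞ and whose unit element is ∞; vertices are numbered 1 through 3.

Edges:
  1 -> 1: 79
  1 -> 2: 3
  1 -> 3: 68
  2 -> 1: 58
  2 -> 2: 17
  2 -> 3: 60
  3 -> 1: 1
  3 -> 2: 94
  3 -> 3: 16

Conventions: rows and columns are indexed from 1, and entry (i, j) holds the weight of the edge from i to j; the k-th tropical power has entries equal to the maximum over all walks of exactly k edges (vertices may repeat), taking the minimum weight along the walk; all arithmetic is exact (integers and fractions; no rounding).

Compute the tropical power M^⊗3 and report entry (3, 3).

M^⊗2:
  [79, 68, 68]
  [58, 60, 58]
  [58, 17, 60]
M^⊗3:
  [79, 68, 68]
  [58, 58, 60]
  [58, 60, 58]
Key observation: the optimum is the walk 3->2->1->3, with weight 94 min 58 min 68 = 58.
Optimal value attained by: walk 3->2->1->3.
Answer: (M^⊗3)[3][3] = 58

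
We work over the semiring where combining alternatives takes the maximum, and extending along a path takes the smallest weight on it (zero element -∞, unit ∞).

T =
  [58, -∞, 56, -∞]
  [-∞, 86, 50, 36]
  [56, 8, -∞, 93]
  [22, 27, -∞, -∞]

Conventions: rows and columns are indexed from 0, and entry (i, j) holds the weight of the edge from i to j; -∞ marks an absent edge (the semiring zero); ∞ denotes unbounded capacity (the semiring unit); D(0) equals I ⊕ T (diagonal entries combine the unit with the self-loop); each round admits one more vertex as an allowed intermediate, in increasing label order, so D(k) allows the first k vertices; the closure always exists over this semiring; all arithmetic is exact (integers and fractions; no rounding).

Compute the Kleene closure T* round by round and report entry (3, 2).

D(0):
  [∞, -∞, 56, -∞]
  [-∞, ∞, 50, 36]
  [56, 8, ∞, 93]
  [22, 27, -∞, ∞]
D(1):
  [∞, -∞, 56, -∞]
  [-∞, ∞, 50, 36]
  [56, 8, ∞, 93]
  [22, 27, 22, ∞]
D(2):
  [∞, -∞, 56, -∞]
  [-∞, ∞, 50, 36]
  [56, 8, ∞, 93]
  [22, 27, 27, ∞]
D(3):
  [∞, 8, 56, 56]
  [50, ∞, 50, 50]
  [56, 8, ∞, 93]
  [27, 27, 27, ∞]
D(4):
  [∞, 27, 56, 56]
  [50, ∞, 50, 50]
  [56, 27, ∞, 93]
  [27, 27, 27, ∞]
Answer: T*[3][2] = 27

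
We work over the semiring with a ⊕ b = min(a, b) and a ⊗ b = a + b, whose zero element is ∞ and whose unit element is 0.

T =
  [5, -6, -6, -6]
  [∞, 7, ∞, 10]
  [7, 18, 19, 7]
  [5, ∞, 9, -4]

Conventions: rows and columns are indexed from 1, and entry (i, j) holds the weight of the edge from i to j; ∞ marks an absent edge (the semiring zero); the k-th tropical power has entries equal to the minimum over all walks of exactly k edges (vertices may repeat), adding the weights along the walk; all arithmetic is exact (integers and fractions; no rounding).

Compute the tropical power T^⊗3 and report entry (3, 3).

T^⊗2:
  [-1, -1, -1, -10]
  [15, 14, 19, 6]
  [12, 1, 1, 1]
  [1, -1, -1, -8]
T^⊗3:
  [-5, -7, -7, -14]
  [11, 9, 9, 2]
  [6, 6, 6, -3]
  [-3, -5, -5, -12]
Key observation: the optimum is the walk 3->1->1->3, with weight 7 + 5 + (-6) = 6.
Optimal value attained by: walk 3->1->1->3.
Answer: (T^⊗3)[3][3] = 6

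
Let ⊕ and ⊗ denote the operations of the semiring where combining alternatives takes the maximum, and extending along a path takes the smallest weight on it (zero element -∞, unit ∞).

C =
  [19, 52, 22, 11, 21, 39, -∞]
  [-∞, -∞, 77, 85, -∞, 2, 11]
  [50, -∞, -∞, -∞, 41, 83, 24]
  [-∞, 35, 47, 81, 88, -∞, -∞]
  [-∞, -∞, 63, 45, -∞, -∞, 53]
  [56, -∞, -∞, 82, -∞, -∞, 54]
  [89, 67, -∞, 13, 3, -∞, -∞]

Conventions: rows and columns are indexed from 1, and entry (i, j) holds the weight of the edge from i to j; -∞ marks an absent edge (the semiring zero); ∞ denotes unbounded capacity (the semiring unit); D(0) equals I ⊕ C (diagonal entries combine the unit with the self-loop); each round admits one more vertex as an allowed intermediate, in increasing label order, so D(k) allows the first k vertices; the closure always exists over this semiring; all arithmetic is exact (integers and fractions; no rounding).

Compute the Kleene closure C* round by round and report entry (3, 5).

D(0):
  [∞, 52, 22, 11, 21, 39, -∞]
  [-∞, ∞, 77, 85, -∞, 2, 11]
  [50, -∞, ∞, -∞, 41, 83, 24]
  [-∞, 35, 47, ∞, 88, -∞, -∞]
  [-∞, -∞, 63, 45, ∞, -∞, 53]
  [56, -∞, -∞, 82, -∞, ∞, 54]
  [89, 67, -∞, 13, 3, -∞, ∞]
D(1):
  [∞, 52, 22, 11, 21, 39, -∞]
  [-∞, ∞, 77, 85, -∞, 2, 11]
  [50, 50, ∞, 11, 41, 83, 24]
  [-∞, 35, 47, ∞, 88, -∞, -∞]
  [-∞, -∞, 63, 45, ∞, -∞, 53]
  [56, 52, 22, 82, 21, ∞, 54]
  [89, 67, 22, 13, 21, 39, ∞]
D(2):
  [∞, 52, 52, 52, 21, 39, 11]
  [-∞, ∞, 77, 85, -∞, 2, 11]
  [50, 50, ∞, 50, 41, 83, 24]
  [-∞, 35, 47, ∞, 88, 2, 11]
  [-∞, -∞, 63, 45, ∞, -∞, 53]
  [56, 52, 52, 82, 21, ∞, 54]
  [89, 67, 67, 67, 21, 39, ∞]
D(3):
  [∞, 52, 52, 52, 41, 52, 24]
  [50, ∞, 77, 85, 41, 77, 24]
  [50, 50, ∞, 50, 41, 83, 24]
  [47, 47, 47, ∞, 88, 47, 24]
  [50, 50, 63, 50, ∞, 63, 53]
  [56, 52, 52, 82, 41, ∞, 54]
  [89, 67, 67, 67, 41, 67, ∞]
D(4):
  [∞, 52, 52, 52, 52, 52, 24]
  [50, ∞, 77, 85, 85, 77, 24]
  [50, 50, ∞, 50, 50, 83, 24]
  [47, 47, 47, ∞, 88, 47, 24]
  [50, 50, 63, 50, ∞, 63, 53]
  [56, 52, 52, 82, 82, ∞, 54]
  [89, 67, 67, 67, 67, 67, ∞]
D(5):
  [∞, 52, 52, 52, 52, 52, 52]
  [50, ∞, 77, 85, 85, 77, 53]
  [50, 50, ∞, 50, 50, 83, 50]
  [50, 50, 63, ∞, 88, 63, 53]
  [50, 50, 63, 50, ∞, 63, 53]
  [56, 52, 63, 82, 82, ∞, 54]
  [89, 67, 67, 67, 67, 67, ∞]
D(6):
  [∞, 52, 52, 52, 52, 52, 52]
  [56, ∞, 77, 85, 85, 77, 54]
  [56, 52, ∞, 82, 82, 83, 54]
  [56, 52, 63, ∞, 88, 63, 54]
  [56, 52, 63, 63, ∞, 63, 54]
  [56, 52, 63, 82, 82, ∞, 54]
  [89, 67, 67, 67, 67, 67, ∞]
D(7):
  [∞, 52, 52, 52, 52, 52, 52]
  [56, ∞, 77, 85, 85, 77, 54]
  [56, 54, ∞, 82, 82, 83, 54]
  [56, 54, 63, ∞, 88, 63, 54]
  [56, 54, 63, 63, ∞, 63, 54]
  [56, 54, 63, 82, 82, ∞, 54]
  [89, 67, 67, 67, 67, 67, ∞]
Answer: C*[3][5] = 82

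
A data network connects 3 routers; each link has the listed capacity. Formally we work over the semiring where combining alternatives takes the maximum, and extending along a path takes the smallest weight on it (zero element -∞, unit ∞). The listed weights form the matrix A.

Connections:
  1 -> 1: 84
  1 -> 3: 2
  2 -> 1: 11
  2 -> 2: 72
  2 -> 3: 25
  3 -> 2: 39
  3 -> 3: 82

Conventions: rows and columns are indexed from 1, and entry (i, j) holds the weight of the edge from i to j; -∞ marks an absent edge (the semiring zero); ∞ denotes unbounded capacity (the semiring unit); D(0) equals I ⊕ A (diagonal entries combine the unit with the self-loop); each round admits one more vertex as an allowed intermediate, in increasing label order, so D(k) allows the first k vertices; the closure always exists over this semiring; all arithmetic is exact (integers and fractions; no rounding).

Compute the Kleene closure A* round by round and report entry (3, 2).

D(0):
  [∞, -∞, 2]
  [11, ∞, 25]
  [-∞, 39, ∞]
D(1):
  [∞, -∞, 2]
  [11, ∞, 25]
  [-∞, 39, ∞]
D(2):
  [∞, -∞, 2]
  [11, ∞, 25]
  [11, 39, ∞]
D(3):
  [∞, 2, 2]
  [11, ∞, 25]
  [11, 39, ∞]
Answer: A*[3][2] = 39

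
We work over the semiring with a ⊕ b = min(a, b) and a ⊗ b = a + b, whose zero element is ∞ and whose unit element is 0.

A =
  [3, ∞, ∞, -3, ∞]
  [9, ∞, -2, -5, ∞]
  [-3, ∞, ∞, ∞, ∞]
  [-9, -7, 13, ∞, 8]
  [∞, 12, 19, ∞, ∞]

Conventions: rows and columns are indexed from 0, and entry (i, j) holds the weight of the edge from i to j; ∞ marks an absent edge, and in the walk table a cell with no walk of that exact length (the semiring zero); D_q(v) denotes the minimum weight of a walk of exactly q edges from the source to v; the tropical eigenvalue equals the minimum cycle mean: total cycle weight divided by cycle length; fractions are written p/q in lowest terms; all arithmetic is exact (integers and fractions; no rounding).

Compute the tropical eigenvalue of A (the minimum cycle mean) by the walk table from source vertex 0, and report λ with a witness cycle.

q=0: [0, ∞, ∞, ∞, ∞]
q=1: [3, ∞, ∞, -3, ∞]
q=2: [-12, -10, 10, 0, 5]
q=3: [-9, -7, -12, -15, 8]
q=4: [-24, -22, -9, -12, -7]
q=5: [-21, -19, -24, -27, -4]
Optimal cycle mean attained by: cycle 0->3->0, total (-3) + (-9), length 2.
Answer: λ = -6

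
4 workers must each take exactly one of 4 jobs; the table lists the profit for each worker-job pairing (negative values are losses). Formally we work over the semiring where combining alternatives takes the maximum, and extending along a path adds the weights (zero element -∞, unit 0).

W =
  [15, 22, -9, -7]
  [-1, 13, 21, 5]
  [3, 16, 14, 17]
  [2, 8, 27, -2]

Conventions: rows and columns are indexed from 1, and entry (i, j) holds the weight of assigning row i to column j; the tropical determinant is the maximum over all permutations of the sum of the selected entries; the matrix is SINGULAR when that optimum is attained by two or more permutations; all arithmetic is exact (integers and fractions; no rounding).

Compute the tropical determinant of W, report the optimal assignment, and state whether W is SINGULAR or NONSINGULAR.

σ = (1, 2, 3, 4): 15 + 13 + 14 + (-2) = 40
σ = (1, 2, 4, 3): 15 + 13 + 17 + 27 = 72
σ = (1, 3, 2, 4): 15 + 21 + 16 + (-2) = 50
σ = (1, 3, 4, 2): 15 + 21 + 17 + 8 = 61
σ = (1, 4, 2, 3): 15 + 5 + 16 + 27 = 63
σ = (1, 4, 3, 2): 15 + 5 + 14 + 8 = 42
σ = (2, 1, 3, 4): 22 + (-1) + 14 + (-2) = 33
σ = (2, 1, 4, 3): 22 + (-1) + 17 + 27 = 65
σ = (2, 3, 1, 4): 22 + 21 + 3 + (-2) = 44
σ = (2, 3, 4, 1): 22 + 21 + 17 + 2 = 62
σ = (2, 4, 1, 3): 22 + 5 + 3 + 27 = 57
σ = (2, 4, 3, 1): 22 + 5 + 14 + 2 = 43
σ = (3, 1, 2, 4): (-9) + (-1) + 16 + (-2) = 4
σ = (3, 1, 4, 2): (-9) + (-1) + 17 + 8 = 15
σ = (3, 2, 1, 4): (-9) + 13 + 3 + (-2) = 5
σ = (3, 2, 4, 1): (-9) + 13 + 17 + 2 = 23
σ = (3, 4, 1, 2): (-9) + 5 + 3 + 8 = 7
σ = (3, 4, 2, 1): (-9) + 5 + 16 + 2 = 14
σ = (4, 1, 2, 3): (-7) + (-1) + 16 + 27 = 35
σ = (4, 1, 3, 2): (-7) + (-1) + 14 + 8 = 14
σ = (4, 2, 1, 3): (-7) + 13 + 3 + 27 = 36
σ = (4, 2, 3, 1): (-7) + 13 + 14 + 2 = 22
σ = (4, 3, 1, 2): (-7) + 21 + 3 + 8 = 25
σ = (4, 3, 2, 1): (-7) + 21 + 16 + 2 = 32
Optimal value attained by: σ = (1, 2, 4, 3).
Answer: det⊕(W) = 72; verdict: NONSINGULAR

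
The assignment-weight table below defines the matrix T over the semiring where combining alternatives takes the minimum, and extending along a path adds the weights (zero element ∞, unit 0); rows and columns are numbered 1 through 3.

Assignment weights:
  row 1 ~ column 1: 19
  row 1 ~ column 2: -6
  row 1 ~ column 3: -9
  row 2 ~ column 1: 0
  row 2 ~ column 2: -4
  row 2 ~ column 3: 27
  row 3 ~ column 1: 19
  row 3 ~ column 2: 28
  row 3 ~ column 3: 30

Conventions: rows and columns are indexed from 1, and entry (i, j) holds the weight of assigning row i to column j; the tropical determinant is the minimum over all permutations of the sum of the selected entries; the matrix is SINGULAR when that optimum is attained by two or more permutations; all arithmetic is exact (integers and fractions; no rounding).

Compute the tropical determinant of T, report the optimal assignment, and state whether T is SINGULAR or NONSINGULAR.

σ = (1, 2, 3): 19 + (-4) + 30 = 45
σ = (1, 3, 2): 19 + 27 + 28 = 74
σ = (2, 1, 3): (-6) + 0 + 30 = 24
σ = (2, 3, 1): (-6) + 27 + 19 = 40
σ = (3, 1, 2): (-9) + 0 + 28 = 19
σ = (3, 2, 1): (-9) + (-4) + 19 = 6
Optimal value attained by: σ = (3, 2, 1).
Answer: det⊕(T) = 6; verdict: NONSINGULAR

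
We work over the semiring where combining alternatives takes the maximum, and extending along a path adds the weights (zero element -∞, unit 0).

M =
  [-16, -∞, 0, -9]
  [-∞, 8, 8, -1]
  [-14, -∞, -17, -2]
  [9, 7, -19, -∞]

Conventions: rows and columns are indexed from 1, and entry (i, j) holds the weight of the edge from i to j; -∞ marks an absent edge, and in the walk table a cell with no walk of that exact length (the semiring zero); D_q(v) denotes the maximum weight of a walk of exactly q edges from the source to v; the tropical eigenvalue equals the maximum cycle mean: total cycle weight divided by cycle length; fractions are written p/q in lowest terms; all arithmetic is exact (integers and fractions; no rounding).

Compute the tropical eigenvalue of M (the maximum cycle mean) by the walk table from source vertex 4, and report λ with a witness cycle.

q=0: [-∞, -∞, -∞, 0]
q=1: [9, 7, -19, -∞]
q=2: [-7, 15, 15, 6]
q=3: [15, 23, 23, 14]
q=4: [23, 31, 31, 22]
Optimal cycle mean attained by: cycle 2->2, total 8, length 1.
Answer: λ = 8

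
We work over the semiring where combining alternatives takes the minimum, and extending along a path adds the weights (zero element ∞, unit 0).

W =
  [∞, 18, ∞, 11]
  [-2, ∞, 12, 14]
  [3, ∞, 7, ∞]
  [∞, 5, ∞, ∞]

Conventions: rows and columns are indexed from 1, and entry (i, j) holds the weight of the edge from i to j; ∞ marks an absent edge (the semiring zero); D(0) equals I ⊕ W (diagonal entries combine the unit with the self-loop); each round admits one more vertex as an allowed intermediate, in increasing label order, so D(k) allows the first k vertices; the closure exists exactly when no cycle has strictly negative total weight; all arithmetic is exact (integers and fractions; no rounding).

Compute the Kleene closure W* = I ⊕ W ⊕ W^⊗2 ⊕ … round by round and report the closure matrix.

D(0):
  [0, 18, ∞, 11]
  [-2, 0, 12, 14]
  [3, ∞, 0, ∞]
  [∞, 5, ∞, 0]
D(1):
  [0, 18, ∞, 11]
  [-2, 0, 12, 9]
  [3, 21, 0, 14]
  [∞, 5, ∞, 0]
D(2):
  [0, 18, 30, 11]
  [-2, 0, 12, 9]
  [3, 21, 0, 14]
  [3, 5, 17, 0]
D(3):
  [0, 18, 30, 11]
  [-2, 0, 12, 9]
  [3, 21, 0, 14]
  [3, 5, 17, 0]
D(4):
  [0, 16, 28, 11]
  [-2, 0, 12, 9]
  [3, 19, 0, 14]
  [3, 5, 17, 0]
Answer: W* = [[0, 16, 28, 11], [-2, 0, 12, 9], [3, 19, 0, 14], [3, 5, 17, 0]]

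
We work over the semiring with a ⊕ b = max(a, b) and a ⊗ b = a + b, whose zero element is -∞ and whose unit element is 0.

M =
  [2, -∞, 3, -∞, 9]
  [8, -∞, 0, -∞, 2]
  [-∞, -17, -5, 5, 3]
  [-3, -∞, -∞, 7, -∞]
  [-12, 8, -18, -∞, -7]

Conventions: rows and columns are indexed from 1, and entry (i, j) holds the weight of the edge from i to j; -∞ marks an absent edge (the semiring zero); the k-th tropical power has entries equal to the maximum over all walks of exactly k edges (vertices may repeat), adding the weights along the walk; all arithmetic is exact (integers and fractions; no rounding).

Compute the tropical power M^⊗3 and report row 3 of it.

M^⊗2:
  [4, 17, 5, 8, 11]
  [10, 10, 11, 5, 17]
  [2, 11, -10, 12, -2]
  [4, -∞, 0, 14, 6]
  [16, 1, 8, -13, 10]
M^⊗3:
  [25, 19, 17, 15, 19]
  [18, 25, 13, 16, 19]
  [19, 6, 11, 19, 13]
  [11, 14, 7, 21, 13]
  [18, 18, 19, 13, 25]
Answer: row 3 of M^⊗3 = [19, 6, 11, 19, 13]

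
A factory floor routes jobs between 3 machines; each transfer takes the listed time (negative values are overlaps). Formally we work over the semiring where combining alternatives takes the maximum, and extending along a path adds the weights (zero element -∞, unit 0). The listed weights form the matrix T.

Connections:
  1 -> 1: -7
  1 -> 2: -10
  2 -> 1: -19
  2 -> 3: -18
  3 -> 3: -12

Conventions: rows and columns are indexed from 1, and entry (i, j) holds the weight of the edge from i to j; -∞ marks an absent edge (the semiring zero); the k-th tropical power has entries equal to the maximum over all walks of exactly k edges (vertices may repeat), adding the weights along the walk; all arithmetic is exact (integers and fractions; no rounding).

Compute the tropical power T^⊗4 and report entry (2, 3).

T^⊗2:
  [-14, -17, -28]
  [-26, -29, -30]
  [-∞, -∞, -24]
T^⊗3:
  [-21, -24, -35]
  [-33, -36, -42]
  [-∞, -∞, -36]
T^⊗4:
  [-28, -31, -42]
  [-40, -43, -54]
  [-∞, -∞, -48]
Key observation: the optimum is the walk 2->1->1->2->3, with weight (-19) + (-7) + (-10) + (-18) = -54.
Optimal value attained by: walk 2->1->1->2->3.
Answer: (T^⊗4)[2][3] = -54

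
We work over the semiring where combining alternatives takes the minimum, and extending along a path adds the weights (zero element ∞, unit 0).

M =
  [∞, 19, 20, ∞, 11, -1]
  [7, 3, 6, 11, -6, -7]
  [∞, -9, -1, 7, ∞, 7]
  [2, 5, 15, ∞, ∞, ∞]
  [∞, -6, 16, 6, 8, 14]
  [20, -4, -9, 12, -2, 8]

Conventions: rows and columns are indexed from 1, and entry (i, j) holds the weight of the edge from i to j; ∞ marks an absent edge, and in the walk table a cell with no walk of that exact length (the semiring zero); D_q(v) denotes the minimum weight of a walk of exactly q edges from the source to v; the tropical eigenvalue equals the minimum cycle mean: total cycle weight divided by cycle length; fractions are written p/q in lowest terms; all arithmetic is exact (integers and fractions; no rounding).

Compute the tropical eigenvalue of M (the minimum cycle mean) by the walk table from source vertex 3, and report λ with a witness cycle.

q=0: [∞, ∞, 0, ∞, ∞, ∞]
q=1: [∞, -9, -1, 7, ∞, 7]
q=2: [-2, -10, -3, 2, -15, -16]
q=3: [-3, -21, -25, -9, -18, -17]
q=4: [-14, -34, -26, -18, -27, -28]
q=5: [-27, -35, -37, -23, -40, -41]
q=6: [-28, -46, -50, -34, -43, -42]
Optimal cycle mean attained by: cycle 2->6->3->2, total (-7) + (-9) + (-9), length 3.
Answer: λ = -25/3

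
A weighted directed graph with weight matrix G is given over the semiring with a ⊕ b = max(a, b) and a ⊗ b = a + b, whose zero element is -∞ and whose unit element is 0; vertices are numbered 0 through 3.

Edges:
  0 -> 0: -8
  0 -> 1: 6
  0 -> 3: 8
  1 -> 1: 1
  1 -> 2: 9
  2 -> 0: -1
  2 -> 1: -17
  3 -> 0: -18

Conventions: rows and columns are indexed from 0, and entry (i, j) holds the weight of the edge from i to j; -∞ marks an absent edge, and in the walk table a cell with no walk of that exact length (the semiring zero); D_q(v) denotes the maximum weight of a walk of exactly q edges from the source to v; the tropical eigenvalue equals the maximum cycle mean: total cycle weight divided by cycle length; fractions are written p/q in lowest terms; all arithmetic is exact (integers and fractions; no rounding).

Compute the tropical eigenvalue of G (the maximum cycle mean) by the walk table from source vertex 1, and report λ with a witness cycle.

q=0: [-∞, 0, -∞, -∞]
q=1: [-∞, 1, 9, -∞]
q=2: [8, 2, 10, -∞]
q=3: [9, 14, 11, 16]
q=4: [10, 15, 23, 17]
Optimal cycle mean attained by: cycle 0->1->2->0, total 6 + 9 + (-1), length 3.
Answer: λ = 14/3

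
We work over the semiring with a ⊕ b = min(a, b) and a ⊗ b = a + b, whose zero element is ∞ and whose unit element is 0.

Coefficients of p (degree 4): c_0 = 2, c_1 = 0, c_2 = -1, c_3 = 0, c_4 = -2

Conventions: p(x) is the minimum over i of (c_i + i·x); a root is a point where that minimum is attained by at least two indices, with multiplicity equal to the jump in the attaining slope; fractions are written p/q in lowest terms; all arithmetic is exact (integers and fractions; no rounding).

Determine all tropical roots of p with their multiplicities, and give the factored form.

hull edge (i=0, c=2) to (i=1, c=0): slope -2, span 1
hull edge (i=1, c=0) to (i=2, c=-1): slope -1, span 1
hull edge (i=2, c=-1) to (i=4, c=-2): slope -1/2, span 2
Factored form: p(x) = -2 ⊗ (x ⊕ 1/2) ⊗ (x ⊕ 1/2) ⊗ (x ⊕ 1) ⊗ (x ⊕ 2)
Answer: roots = 1/2 (mult 2), 1 (mult 1), 2 (mult 1)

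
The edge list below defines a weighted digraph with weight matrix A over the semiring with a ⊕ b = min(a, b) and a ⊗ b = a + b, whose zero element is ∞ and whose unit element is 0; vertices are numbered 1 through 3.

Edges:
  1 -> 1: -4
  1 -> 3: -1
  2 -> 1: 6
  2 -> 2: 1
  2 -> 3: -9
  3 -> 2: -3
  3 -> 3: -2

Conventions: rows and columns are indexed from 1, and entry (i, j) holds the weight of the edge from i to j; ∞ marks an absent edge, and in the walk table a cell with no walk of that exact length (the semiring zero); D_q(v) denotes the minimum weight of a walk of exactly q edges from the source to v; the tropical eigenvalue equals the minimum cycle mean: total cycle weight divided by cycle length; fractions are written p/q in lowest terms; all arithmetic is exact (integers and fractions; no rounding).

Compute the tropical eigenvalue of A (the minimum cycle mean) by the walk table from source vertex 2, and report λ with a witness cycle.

q=0: [∞, 0, ∞]
q=1: [6, 1, -9]
q=2: [2, -12, -11]
q=3: [-6, -14, -21]
Optimal cycle mean attained by: cycle 2->3->2, total (-9) + (-3), length 2.
Answer: λ = -6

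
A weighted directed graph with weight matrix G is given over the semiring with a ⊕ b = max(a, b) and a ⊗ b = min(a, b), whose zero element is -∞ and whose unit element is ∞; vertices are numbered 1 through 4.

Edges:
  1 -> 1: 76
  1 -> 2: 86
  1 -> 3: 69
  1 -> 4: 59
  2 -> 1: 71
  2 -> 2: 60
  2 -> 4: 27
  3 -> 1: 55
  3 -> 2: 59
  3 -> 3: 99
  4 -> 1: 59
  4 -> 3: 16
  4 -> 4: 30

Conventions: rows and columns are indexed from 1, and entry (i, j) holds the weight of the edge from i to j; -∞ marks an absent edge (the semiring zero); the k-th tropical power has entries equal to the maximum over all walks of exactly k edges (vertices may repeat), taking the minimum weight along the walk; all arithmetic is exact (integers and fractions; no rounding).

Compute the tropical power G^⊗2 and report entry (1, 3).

G^⊗2:
  [76, 76, 69, 59]
  [71, 71, 69, 59]
  [59, 59, 99, 55]
  [59, 59, 59, 59]
Key observation: the optimum is the walk 1->1->3, with weight 76 min 69 = 69.
Optimal value attained by: walk 1->1->3.
Answer: (G^⊗2)[1][3] = 69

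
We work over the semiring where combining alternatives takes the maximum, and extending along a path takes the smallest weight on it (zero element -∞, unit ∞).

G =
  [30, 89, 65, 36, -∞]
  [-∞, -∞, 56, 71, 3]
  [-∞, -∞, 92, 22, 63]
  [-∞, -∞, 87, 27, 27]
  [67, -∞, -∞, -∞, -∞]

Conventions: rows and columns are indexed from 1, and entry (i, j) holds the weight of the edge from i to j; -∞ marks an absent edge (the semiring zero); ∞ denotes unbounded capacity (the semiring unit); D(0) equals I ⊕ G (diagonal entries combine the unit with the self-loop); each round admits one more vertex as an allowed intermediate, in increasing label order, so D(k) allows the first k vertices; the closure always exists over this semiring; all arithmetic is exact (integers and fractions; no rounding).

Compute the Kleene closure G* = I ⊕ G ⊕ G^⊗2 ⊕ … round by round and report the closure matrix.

D(0):
  [∞, 89, 65, 36, -∞]
  [-∞, ∞, 56, 71, 3]
  [-∞, -∞, ∞, 22, 63]
  [-∞, -∞, 87, ∞, 27]
  [67, -∞, -∞, -∞, ∞]
D(1):
  [∞, 89, 65, 36, -∞]
  [-∞, ∞, 56, 71, 3]
  [-∞, -∞, ∞, 22, 63]
  [-∞, -∞, 87, ∞, 27]
  [67, 67, 65, 36, ∞]
D(2):
  [∞, 89, 65, 71, 3]
  [-∞, ∞, 56, 71, 3]
  [-∞, -∞, ∞, 22, 63]
  [-∞, -∞, 87, ∞, 27]
  [67, 67, 65, 67, ∞]
D(3):
  [∞, 89, 65, 71, 63]
  [-∞, ∞, 56, 71, 56]
  [-∞, -∞, ∞, 22, 63]
  [-∞, -∞, 87, ∞, 63]
  [67, 67, 65, 67, ∞]
D(4):
  [∞, 89, 71, 71, 63]
  [-∞, ∞, 71, 71, 63]
  [-∞, -∞, ∞, 22, 63]
  [-∞, -∞, 87, ∞, 63]
  [67, 67, 67, 67, ∞]
D(5):
  [∞, 89, 71, 71, 63]
  [63, ∞, 71, 71, 63]
  [63, 63, ∞, 63, 63]
  [63, 63, 87, ∞, 63]
  [67, 67, 67, 67, ∞]
Answer: G* = [[∞, 89, 71, 71, 63], [63, ∞, 71, 71, 63], [63, 63, ∞, 63, 63], [63, 63, 87, ∞, 63], [67, 67, 67, 67, ∞]]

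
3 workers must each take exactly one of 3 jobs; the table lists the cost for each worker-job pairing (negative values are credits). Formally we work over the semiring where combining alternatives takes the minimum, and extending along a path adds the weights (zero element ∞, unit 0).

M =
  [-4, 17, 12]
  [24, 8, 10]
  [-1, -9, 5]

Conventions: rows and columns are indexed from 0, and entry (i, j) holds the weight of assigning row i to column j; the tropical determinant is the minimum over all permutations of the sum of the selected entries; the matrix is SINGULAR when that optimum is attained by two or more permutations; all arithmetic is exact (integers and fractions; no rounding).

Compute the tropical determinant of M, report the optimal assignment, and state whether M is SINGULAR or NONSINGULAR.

σ = (0, 1, 2): (-4) + 8 + 5 = 9
σ = (0, 2, 1): (-4) + 10 + (-9) = -3
σ = (1, 0, 2): 17 + 24 + 5 = 46
σ = (1, 2, 0): 17 + 10 + (-1) = 26
σ = (2, 0, 1): 12 + 24 + (-9) = 27
σ = (2, 1, 0): 12 + 8 + (-1) = 19
Optimal value attained by: σ = (0, 2, 1).
Answer: det⊕(M) = -3; verdict: NONSINGULAR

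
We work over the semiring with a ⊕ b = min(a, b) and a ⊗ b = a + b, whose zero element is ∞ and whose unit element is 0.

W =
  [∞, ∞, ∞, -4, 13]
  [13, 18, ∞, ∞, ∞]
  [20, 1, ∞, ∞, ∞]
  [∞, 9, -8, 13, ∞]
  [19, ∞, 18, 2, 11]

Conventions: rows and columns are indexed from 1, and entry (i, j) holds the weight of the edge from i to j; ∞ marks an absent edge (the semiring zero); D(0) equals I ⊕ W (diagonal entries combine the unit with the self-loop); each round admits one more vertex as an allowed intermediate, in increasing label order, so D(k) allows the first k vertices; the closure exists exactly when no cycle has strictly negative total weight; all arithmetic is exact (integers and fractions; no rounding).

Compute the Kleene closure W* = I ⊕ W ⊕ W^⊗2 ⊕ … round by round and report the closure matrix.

D(0):
  [0, ∞, ∞, -4, 13]
  [13, 0, ∞, ∞, ∞]
  [20, 1, 0, ∞, ∞]
  [∞, 9, -8, 0, ∞]
  [19, ∞, 18, 2, 0]
D(1):
  [0, ∞, ∞, -4, 13]
  [13, 0, ∞, 9, 26]
  [20, 1, 0, 16, 33]
  [∞, 9, -8, 0, ∞]
  [19, ∞, 18, 2, 0]
D(2):
  [0, ∞, ∞, -4, 13]
  [13, 0, ∞, 9, 26]
  [14, 1, 0, 10, 27]
  [22, 9, -8, 0, 35]
  [19, ∞, 18, 2, 0]
D(3):
  [0, ∞, ∞, -4, 13]
  [13, 0, ∞, 9, 26]
  [14, 1, 0, 10, 27]
  [6, -7, -8, 0, 19]
  [19, 19, 18, 2, 0]
D(4):
  [0, -11, -12, -4, 13]
  [13, 0, 1, 9, 26]
  [14, 1, 0, 10, 27]
  [6, -7, -8, 0, 19]
  [8, -5, -6, 2, 0]
D(5):
  [0, -11, -12, -4, 13]
  [13, 0, 1, 9, 26]
  [14, 1, 0, 10, 27]
  [6, -7, -8, 0, 19]
  [8, -5, -6, 2, 0]
Answer: W* = [[0, -11, -12, -4, 13], [13, 0, 1, 9, 26], [14, 1, 0, 10, 27], [6, -7, -8, 0, 19], [8, -5, -6, 2, 0]]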